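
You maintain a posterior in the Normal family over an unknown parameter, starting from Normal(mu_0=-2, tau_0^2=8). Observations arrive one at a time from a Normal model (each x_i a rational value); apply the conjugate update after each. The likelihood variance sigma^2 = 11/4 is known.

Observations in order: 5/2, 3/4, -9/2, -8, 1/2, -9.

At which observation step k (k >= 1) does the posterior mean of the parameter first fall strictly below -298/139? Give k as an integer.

obs 1: x=5/2 → posterior Normal(58/43, 88/43)
obs 2: x=3/4 → posterior Normal(82/75, 88/75)
obs 3: x=-9/2 → posterior Normal(-62/107, 88/107)
obs 4: x=-8 → posterior Normal(-318/139, 88/139)
obs 5: x=1/2 → posterior Normal(-302/171, 88/171)
obs 6: x=-9 → posterior Normal(-590/203, 88/203)

k = 4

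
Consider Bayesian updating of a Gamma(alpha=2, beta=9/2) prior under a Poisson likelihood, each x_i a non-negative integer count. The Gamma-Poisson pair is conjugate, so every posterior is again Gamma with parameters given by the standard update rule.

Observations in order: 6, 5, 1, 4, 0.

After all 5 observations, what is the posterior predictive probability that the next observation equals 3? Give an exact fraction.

obs 1: x=6 → posterior Gamma(8, 11/2)
obs 2: x=5 → posterior Gamma(13, 13/2)
obs 3: x=1 → posterior Gamma(14, 15/2)
obs 4: x=4 → posterior Gamma(18, 17/2)
obs 5: x=0 → posterior Gamma(18, 19/2)

316547144905650174259836640/1947529006128660840460374807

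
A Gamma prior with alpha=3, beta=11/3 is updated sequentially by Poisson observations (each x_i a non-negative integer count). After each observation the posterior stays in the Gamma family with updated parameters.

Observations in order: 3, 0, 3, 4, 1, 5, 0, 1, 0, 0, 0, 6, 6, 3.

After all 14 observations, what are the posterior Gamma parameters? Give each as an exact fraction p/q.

alpha=35, beta=53/3

obs 1: x=3 → posterior Gamma(6, 14/3)
obs 2: x=0 → posterior Gamma(6, 17/3)
obs 3: x=3 → posterior Gamma(9, 20/3)
obs 4: x=4 → posterior Gamma(13, 23/3)
obs 5: x=1 → posterior Gamma(14, 26/3)
obs 6: x=5 → posterior Gamma(19, 29/3)
obs 7: x=0 → posterior Gamma(19, 32/3)
obs 8: x=1 → posterior Gamma(20, 35/3)
obs 9: x=0 → posterior Gamma(20, 38/3)
obs 10: x=0 → posterior Gamma(20, 41/3)
obs 11: x=0 → posterior Gamma(20, 44/3)
obs 12: x=6 → posterior Gamma(26, 47/3)
obs 13: x=6 → posterior Gamma(32, 50/3)
obs 14: x=3 → posterior Gamma(35, 53/3)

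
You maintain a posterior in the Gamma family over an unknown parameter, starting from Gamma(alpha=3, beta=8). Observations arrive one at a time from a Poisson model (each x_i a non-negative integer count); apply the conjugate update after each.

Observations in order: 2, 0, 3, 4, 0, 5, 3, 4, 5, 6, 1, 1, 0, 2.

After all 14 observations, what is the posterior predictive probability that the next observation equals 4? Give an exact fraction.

obs 1: x=2 → posterior Gamma(5, 9)
obs 2: x=0 → posterior Gamma(5, 10)
obs 3: x=3 → posterior Gamma(8, 11)
obs 4: x=4 → posterior Gamma(12, 12)
obs 5: x=0 → posterior Gamma(12, 13)
obs 6: x=5 → posterior Gamma(17, 14)
obs 7: x=3 → posterior Gamma(20, 15)
obs 8: x=4 → posterior Gamma(24, 16)
obs 9: x=5 → posterior Gamma(29, 17)
obs 10: x=6 → posterior Gamma(35, 18)
obs 11: x=1 → posterior Gamma(36, 19)
obs 12: x=1 → posterior Gamma(37, 20)
obs 13: x=0 → posterior Gamma(37, 21)
obs 14: x=2 → posterior Gamma(39, 22)

2531809679030243719186583021859529790278185250966669885440/35834136918934220777541995677272642015423987712183913488967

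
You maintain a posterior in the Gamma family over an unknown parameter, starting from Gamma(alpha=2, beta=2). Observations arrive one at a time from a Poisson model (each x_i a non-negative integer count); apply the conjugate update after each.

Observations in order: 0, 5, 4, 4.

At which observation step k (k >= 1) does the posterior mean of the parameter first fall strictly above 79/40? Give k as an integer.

obs 1: x=0 → posterior Gamma(2, 3)
obs 2: x=5 → posterior Gamma(7, 4)
obs 3: x=4 → posterior Gamma(11, 5)
obs 4: x=4 → posterior Gamma(15, 6)

k = 3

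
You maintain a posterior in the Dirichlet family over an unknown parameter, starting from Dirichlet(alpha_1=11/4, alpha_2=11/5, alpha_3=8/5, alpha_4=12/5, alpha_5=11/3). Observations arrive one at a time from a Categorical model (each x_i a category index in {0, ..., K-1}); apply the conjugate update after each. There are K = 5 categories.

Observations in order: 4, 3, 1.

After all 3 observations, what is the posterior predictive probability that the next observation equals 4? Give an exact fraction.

obs 1: x=4 → posterior Dirichlet(11/4, 11/5, 8/5, 12/5, 14/3)
obs 2: x=3 → posterior Dirichlet(11/4, 11/5, 8/5, 17/5, 14/3)
obs 3: x=1 → posterior Dirichlet(11/4, 16/5, 8/5, 17/5, 14/3)

280/937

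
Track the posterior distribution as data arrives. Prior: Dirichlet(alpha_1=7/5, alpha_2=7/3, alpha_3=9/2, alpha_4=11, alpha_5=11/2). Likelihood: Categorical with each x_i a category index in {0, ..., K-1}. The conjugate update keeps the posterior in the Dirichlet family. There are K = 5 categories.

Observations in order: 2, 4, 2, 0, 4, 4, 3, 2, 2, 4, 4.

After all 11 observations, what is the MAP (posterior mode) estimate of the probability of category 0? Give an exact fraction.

21/461

obs 1: x=2 → posterior Dirichlet(7/5, 7/3, 11/2, 11, 11/2)
obs 2: x=4 → posterior Dirichlet(7/5, 7/3, 11/2, 11, 13/2)
obs 3: x=2 → posterior Dirichlet(7/5, 7/3, 13/2, 11, 13/2)
obs 4: x=0 → posterior Dirichlet(12/5, 7/3, 13/2, 11, 13/2)
obs 5: x=4 → posterior Dirichlet(12/5, 7/3, 13/2, 11, 15/2)
obs 6: x=4 → posterior Dirichlet(12/5, 7/3, 13/2, 11, 17/2)
obs 7: x=3 → posterior Dirichlet(12/5, 7/3, 13/2, 12, 17/2)
obs 8: x=2 → posterior Dirichlet(12/5, 7/3, 15/2, 12, 17/2)
obs 9: x=2 → posterior Dirichlet(12/5, 7/3, 17/2, 12, 17/2)
obs 10: x=4 → posterior Dirichlet(12/5, 7/3, 17/2, 12, 19/2)
obs 11: x=4 → posterior Dirichlet(12/5, 7/3, 17/2, 12, 21/2)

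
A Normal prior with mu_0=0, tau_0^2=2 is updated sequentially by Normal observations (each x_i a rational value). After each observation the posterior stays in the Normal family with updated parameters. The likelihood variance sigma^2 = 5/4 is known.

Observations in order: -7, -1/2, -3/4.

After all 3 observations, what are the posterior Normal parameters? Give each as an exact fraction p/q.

obs 1: x=-7 → posterior Normal(-56/13, 10/13)
obs 2: x=-1/2 → posterior Normal(-20/7, 10/21)
obs 3: x=-3/4 → posterior Normal(-66/29, 10/29)

mu_0=-66/29, tau_0^2=10/29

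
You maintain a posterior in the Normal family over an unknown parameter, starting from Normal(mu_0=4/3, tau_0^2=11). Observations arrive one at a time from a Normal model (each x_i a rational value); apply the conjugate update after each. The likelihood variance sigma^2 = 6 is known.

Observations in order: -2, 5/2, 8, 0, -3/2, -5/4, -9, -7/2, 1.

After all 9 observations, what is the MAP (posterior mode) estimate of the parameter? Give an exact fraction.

-221/420

obs 1: x=-2 → posterior Normal(-14/17, 66/17)
obs 2: x=5/2 → posterior Normal(27/56, 33/14)
obs 3: x=8 → posterior Normal(203/78, 22/13)
obs 4: x=0 → posterior Normal(203/100, 33/25)
obs 5: x=-3/2 → posterior Normal(85/61, 66/61)
obs 6: x=-5/4 → posterior Normal(95/96, 11/12)
obs 7: x=-9 → posterior Normal(-111/332, 66/83)
obs 8: x=-7/2 → posterior Normal(-265/376, 33/47)
obs 9: x=1 → posterior Normal(-221/420, 22/35)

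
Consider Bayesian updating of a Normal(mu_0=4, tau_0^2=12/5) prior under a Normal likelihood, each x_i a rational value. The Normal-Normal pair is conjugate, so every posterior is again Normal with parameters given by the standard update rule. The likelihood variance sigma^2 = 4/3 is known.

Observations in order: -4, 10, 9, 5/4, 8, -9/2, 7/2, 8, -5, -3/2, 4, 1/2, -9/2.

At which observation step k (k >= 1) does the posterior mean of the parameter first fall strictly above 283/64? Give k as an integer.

k = 3

obs 1: x=-4 → posterior Normal(-8/7, 6/7)
obs 2: x=10 → posterior Normal(74/23, 12/23)
obs 3: x=9 → posterior Normal(155/32, 3/8)
obs 4: x=5/4 → posterior Normal(665/164, 12/41)
obs 5: x=8 → posterior Normal(953/200, 6/25)
obs 6: x=-9/2 → posterior Normal(791/236, 12/59)
obs 7: x=7/2 → posterior Normal(917/272, 3/17)
obs 8: x=8 → posterior Normal(1205/308, 12/77)
obs 9: x=-5 → posterior Normal(1025/344, 6/43)
obs 10: x=-3/2 → posterior Normal(971/380, 12/95)
obs 11: x=4 → posterior Normal(1115/416, 3/26)
obs 12: x=1/2 → posterior Normal(1133/452, 12/113)
obs 13: x=-9/2 → posterior Normal(971/488, 6/61)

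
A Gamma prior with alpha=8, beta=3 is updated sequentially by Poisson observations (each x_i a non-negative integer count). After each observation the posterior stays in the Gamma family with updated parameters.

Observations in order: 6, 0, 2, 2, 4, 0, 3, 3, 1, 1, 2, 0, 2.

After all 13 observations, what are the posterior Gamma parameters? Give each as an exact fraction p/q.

alpha=34, beta=16

obs 1: x=6 → posterior Gamma(14, 4)
obs 2: x=0 → posterior Gamma(14, 5)
obs 3: x=2 → posterior Gamma(16, 6)
obs 4: x=2 → posterior Gamma(18, 7)
obs 5: x=4 → posterior Gamma(22, 8)
obs 6: x=0 → posterior Gamma(22, 9)
obs 7: x=3 → posterior Gamma(25, 10)
obs 8: x=3 → posterior Gamma(28, 11)
obs 9: x=1 → posterior Gamma(29, 12)
obs 10: x=1 → posterior Gamma(30, 13)
obs 11: x=2 → posterior Gamma(32, 14)
obs 12: x=0 → posterior Gamma(32, 15)
obs 13: x=2 → posterior Gamma(34, 16)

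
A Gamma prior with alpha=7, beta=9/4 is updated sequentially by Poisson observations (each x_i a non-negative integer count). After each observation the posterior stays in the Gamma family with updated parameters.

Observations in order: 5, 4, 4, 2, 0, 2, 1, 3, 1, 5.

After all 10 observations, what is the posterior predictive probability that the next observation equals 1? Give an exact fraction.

398295710590655246180449354785862566462255595684438062508936/2236945668791984094868763597537891884991360617183391524082957

obs 1: x=5 → posterior Gamma(12, 13/4)
obs 2: x=4 → posterior Gamma(16, 17/4)
obs 3: x=4 → posterior Gamma(20, 21/4)
obs 4: x=2 → posterior Gamma(22, 25/4)
obs 5: x=0 → posterior Gamma(22, 29/4)
obs 6: x=2 → posterior Gamma(24, 33/4)
obs 7: x=1 → posterior Gamma(25, 37/4)
obs 8: x=3 → posterior Gamma(28, 41/4)
obs 9: x=1 → posterior Gamma(29, 45/4)
obs 10: x=5 → posterior Gamma(34, 49/4)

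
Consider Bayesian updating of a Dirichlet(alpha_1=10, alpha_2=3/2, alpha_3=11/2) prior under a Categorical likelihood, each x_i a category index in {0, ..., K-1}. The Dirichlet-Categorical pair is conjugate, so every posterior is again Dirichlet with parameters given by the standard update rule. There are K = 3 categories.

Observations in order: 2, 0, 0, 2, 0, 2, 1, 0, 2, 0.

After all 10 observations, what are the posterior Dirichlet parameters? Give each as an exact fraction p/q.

obs 1: x=2 → posterior Dirichlet(10, 3/2, 13/2)
obs 2: x=0 → posterior Dirichlet(11, 3/2, 13/2)
obs 3: x=0 → posterior Dirichlet(12, 3/2, 13/2)
obs 4: x=2 → posterior Dirichlet(12, 3/2, 15/2)
obs 5: x=0 → posterior Dirichlet(13, 3/2, 15/2)
obs 6: x=2 → posterior Dirichlet(13, 3/2, 17/2)
obs 7: x=1 → posterior Dirichlet(13, 5/2, 17/2)
obs 8: x=0 → posterior Dirichlet(14, 5/2, 17/2)
obs 9: x=2 → posterior Dirichlet(14, 5/2, 19/2)
obs 10: x=0 → posterior Dirichlet(15, 5/2, 19/2)

alpha_1=15, alpha_2=5/2, alpha_3=19/2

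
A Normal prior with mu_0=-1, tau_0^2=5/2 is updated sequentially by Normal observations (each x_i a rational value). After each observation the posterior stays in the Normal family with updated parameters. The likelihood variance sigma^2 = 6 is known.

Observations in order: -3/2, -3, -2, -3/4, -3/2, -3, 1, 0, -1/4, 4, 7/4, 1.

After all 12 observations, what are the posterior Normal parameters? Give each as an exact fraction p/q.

obs 1: x=-3/2 → posterior Normal(-39/34, 30/17)
obs 2: x=-3 → posterior Normal(-69/44, 15/11)
obs 3: x=-2 → posterior Normal(-89/54, 10/9)
obs 4: x=-3/4 → posterior Normal(-193/128, 15/16)
obs 5: x=-3/2 → posterior Normal(-223/148, 30/37)
obs 6: x=-3 → posterior Normal(-283/168, 5/7)
obs 7: x=1 → posterior Normal(-263/188, 30/47)
obs 8: x=0 → posterior Normal(-263/208, 15/26)
obs 9: x=-1/4 → posterior Normal(-67/57, 10/19)
obs 10: x=4 → posterior Normal(-47/62, 15/31)
obs 11: x=7/4 → posterior Normal(-153/268, 30/67)
obs 12: x=1 → posterior Normal(-133/288, 5/12)

mu_0=-133/288, tau_0^2=5/12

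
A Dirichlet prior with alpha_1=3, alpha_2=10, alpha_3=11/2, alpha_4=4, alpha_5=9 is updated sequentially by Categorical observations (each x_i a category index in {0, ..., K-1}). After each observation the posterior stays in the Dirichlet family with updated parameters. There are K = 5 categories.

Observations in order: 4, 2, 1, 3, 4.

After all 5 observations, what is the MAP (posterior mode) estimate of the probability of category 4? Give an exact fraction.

20/63

obs 1: x=4 → posterior Dirichlet(3, 10, 11/2, 4, 10)
obs 2: x=2 → posterior Dirichlet(3, 10, 13/2, 4, 10)
obs 3: x=1 → posterior Dirichlet(3, 11, 13/2, 4, 10)
obs 4: x=3 → posterior Dirichlet(3, 11, 13/2, 5, 10)
obs 5: x=4 → posterior Dirichlet(3, 11, 13/2, 5, 11)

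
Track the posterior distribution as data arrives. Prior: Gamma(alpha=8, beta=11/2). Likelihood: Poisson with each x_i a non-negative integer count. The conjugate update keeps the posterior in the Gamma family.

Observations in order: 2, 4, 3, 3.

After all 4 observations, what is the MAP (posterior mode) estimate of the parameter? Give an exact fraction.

obs 1: x=2 → posterior Gamma(10, 13/2)
obs 2: x=4 → posterior Gamma(14, 15/2)
obs 3: x=3 → posterior Gamma(17, 17/2)
obs 4: x=3 → posterior Gamma(20, 19/2)

2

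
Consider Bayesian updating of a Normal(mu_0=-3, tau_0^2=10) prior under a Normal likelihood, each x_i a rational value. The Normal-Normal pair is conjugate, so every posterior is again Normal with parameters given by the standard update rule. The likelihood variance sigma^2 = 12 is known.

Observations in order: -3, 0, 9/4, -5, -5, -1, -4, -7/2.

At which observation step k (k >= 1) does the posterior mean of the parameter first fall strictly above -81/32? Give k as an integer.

obs 1: x=-3 → posterior Normal(-3, 60/11)
obs 2: x=0 → posterior Normal(-33/16, 15/4)
obs 3: x=9/4 → posterior Normal(-29/28, 20/7)
obs 4: x=-5 → posterior Normal(-187/104, 30/13)
obs 5: x=-5 → posterior Normal(-287/124, 60/31)
obs 6: x=-1 → posterior Normal(-307/144, 5/3)
obs 7: x=-4 → posterior Normal(-387/164, 60/41)
obs 8: x=-7/2 → posterior Normal(-457/184, 30/23)

k = 2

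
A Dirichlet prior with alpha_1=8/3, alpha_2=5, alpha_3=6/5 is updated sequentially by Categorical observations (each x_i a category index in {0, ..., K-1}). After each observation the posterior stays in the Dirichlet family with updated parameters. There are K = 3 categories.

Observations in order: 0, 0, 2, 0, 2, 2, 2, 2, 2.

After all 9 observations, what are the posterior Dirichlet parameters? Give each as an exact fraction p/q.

obs 1: x=0 → posterior Dirichlet(11/3, 5, 6/5)
obs 2: x=0 → posterior Dirichlet(14/3, 5, 6/5)
obs 3: x=2 → posterior Dirichlet(14/3, 5, 11/5)
obs 4: x=0 → posterior Dirichlet(17/3, 5, 11/5)
obs 5: x=2 → posterior Dirichlet(17/3, 5, 16/5)
obs 6: x=2 → posterior Dirichlet(17/3, 5, 21/5)
obs 7: x=2 → posterior Dirichlet(17/3, 5, 26/5)
obs 8: x=2 → posterior Dirichlet(17/3, 5, 31/5)
obs 9: x=2 → posterior Dirichlet(17/3, 5, 36/5)

alpha_1=17/3, alpha_2=5, alpha_3=36/5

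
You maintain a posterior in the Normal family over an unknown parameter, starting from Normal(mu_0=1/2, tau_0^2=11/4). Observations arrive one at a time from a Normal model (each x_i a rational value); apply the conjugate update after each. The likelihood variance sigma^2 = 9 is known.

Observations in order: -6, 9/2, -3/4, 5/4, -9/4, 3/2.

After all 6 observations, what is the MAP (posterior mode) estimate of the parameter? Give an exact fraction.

obs 1: x=-6 → posterior Normal(-48/47, 99/47)
obs 2: x=9/2 → posterior Normal(3/116, 99/58)
obs 3: x=-3/4 → posterior Normal(-9/92, 33/23)
obs 4: x=5/4 → posterior Normal(7/80, 99/80)
obs 5: x=-9/4 → posterior Normal(-71/364, 99/91)
obs 6: x=3/2 → posterior Normal(-5/408, 33/34)

-5/408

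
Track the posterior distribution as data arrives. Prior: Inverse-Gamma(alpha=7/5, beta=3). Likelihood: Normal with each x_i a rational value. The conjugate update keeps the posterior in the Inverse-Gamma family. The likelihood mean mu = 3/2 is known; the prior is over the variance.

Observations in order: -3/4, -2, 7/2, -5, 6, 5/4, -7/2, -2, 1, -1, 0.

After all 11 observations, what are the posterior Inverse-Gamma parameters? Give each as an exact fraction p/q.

alpha=69/10, beta=1087/16

obs 1: x=-3/4 → posterior Inverse-Gamma(19/10, 177/32)
obs 2: x=-2 → posterior Inverse-Gamma(12/5, 373/32)
obs 3: x=7/2 → posterior Inverse-Gamma(29/10, 437/32)
obs 4: x=-5 → posterior Inverse-Gamma(17/5, 1113/32)
obs 5: x=6 → posterior Inverse-Gamma(39/10, 1437/32)
obs 6: x=5/4 → posterior Inverse-Gamma(22/5, 719/16)
obs 7: x=-7/2 → posterior Inverse-Gamma(49/10, 919/16)
obs 8: x=-2 → posterior Inverse-Gamma(27/5, 1017/16)
obs 9: x=1 → posterior Inverse-Gamma(59/10, 1019/16)
obs 10: x=-1 → posterior Inverse-Gamma(32/5, 1069/16)
obs 11: x=0 → posterior Inverse-Gamma(69/10, 1087/16)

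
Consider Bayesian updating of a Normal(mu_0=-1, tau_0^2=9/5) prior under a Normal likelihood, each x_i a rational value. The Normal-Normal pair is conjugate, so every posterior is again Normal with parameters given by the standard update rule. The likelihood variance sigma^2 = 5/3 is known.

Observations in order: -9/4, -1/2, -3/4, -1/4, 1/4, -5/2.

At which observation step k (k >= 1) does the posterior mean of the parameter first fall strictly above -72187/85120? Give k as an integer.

obs 1: x=-9/4 → posterior Normal(-343/208, 45/52)
obs 2: x=-1/2 → posterior Normal(-397/316, 45/79)
obs 3: x=-3/4 → posterior Normal(-239/212, 45/106)
obs 4: x=-1/4 → posterior Normal(-505/532, 45/133)
obs 5: x=1/4 → posterior Normal(-239/320, 9/32)
obs 6: x=-5/2 → posterior Normal(-1, 45/187)

k = 5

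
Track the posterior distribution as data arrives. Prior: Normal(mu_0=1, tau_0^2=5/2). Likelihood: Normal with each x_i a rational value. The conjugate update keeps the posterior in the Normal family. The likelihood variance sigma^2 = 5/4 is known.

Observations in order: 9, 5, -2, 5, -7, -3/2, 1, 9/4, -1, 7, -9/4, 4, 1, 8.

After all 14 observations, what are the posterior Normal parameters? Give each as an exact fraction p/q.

mu_0=2, tau_0^2=5/58

obs 1: x=9 → posterior Normal(19/3, 5/6)
obs 2: x=5 → posterior Normal(29/5, 1/2)
obs 3: x=-2 → posterior Normal(25/7, 5/14)
obs 4: x=5 → posterior Normal(35/9, 5/18)
obs 5: x=-7 → posterior Normal(21/11, 5/22)
obs 6: x=-3/2 → posterior Normal(18/13, 5/26)
obs 7: x=1 → posterior Normal(4/3, 1/6)
obs 8: x=9/4 → posterior Normal(49/34, 5/34)
obs 9: x=-1 → posterior Normal(45/38, 5/38)
obs 10: x=7 → posterior Normal(73/42, 5/42)
obs 11: x=-9/4 → posterior Normal(32/23, 5/46)
obs 12: x=4 → posterior Normal(8/5, 1/10)
obs 13: x=1 → posterior Normal(14/9, 5/54)
obs 14: x=8 → posterior Normal(2, 5/58)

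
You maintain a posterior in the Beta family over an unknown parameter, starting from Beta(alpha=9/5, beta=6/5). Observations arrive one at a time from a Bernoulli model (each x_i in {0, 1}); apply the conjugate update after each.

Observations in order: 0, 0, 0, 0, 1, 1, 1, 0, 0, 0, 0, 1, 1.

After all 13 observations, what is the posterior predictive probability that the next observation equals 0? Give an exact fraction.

23/40

obs 1: x=0 → posterior Beta(9/5, 11/5)
obs 2: x=0 → posterior Beta(9/5, 16/5)
obs 3: x=0 → posterior Beta(9/5, 21/5)
obs 4: x=0 → posterior Beta(9/5, 26/5)
obs 5: x=1 → posterior Beta(14/5, 26/5)
obs 6: x=1 → posterior Beta(19/5, 26/5)
obs 7: x=1 → posterior Beta(24/5, 26/5)
obs 8: x=0 → posterior Beta(24/5, 31/5)
obs 9: x=0 → posterior Beta(24/5, 36/5)
obs 10: x=0 → posterior Beta(24/5, 41/5)
obs 11: x=0 → posterior Beta(24/5, 46/5)
obs 12: x=1 → posterior Beta(29/5, 46/5)
obs 13: x=1 → posterior Beta(34/5, 46/5)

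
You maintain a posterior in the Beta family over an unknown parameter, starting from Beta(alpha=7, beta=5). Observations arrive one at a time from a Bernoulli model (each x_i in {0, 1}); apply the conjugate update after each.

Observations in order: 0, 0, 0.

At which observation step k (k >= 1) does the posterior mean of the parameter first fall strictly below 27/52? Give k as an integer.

obs 1: x=0 → posterior Beta(7, 6)
obs 2: x=0 → posterior Beta(7, 7)
obs 3: x=0 → posterior Beta(7, 8)

k = 2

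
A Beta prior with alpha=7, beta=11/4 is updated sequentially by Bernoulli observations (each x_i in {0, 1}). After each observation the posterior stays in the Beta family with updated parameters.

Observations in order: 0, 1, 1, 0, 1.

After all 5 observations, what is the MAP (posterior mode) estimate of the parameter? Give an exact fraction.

obs 1: x=0 → posterior Beta(7, 15/4)
obs 2: x=1 → posterior Beta(8, 15/4)
obs 3: x=1 → posterior Beta(9, 15/4)
obs 4: x=0 → posterior Beta(9, 19/4)
obs 5: x=1 → posterior Beta(10, 19/4)

12/17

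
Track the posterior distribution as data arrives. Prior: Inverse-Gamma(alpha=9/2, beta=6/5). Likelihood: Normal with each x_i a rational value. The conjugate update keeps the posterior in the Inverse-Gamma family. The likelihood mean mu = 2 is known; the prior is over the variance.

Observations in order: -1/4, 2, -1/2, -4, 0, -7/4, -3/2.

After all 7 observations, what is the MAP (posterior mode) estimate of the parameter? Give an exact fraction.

1067/240

obs 1: x=-1/4 → posterior Inverse-Gamma(5, 597/160)
obs 2: x=2 → posterior Inverse-Gamma(11/2, 597/160)
obs 3: x=-1/2 → posterior Inverse-Gamma(6, 1097/160)
obs 4: x=-4 → posterior Inverse-Gamma(13/2, 3977/160)
obs 5: x=0 → posterior Inverse-Gamma(7, 4297/160)
obs 6: x=-7/4 → posterior Inverse-Gamma(15/2, 2711/80)
obs 7: x=-3/2 → posterior Inverse-Gamma(8, 3201/80)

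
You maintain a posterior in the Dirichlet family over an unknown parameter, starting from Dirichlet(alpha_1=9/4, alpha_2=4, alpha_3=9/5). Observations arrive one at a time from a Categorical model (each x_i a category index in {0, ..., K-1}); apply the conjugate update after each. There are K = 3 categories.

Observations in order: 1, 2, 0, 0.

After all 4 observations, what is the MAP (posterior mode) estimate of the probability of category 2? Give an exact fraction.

obs 1: x=1 → posterior Dirichlet(9/4, 5, 9/5)
obs 2: x=2 → posterior Dirichlet(9/4, 5, 14/5)
obs 3: x=0 → posterior Dirichlet(13/4, 5, 14/5)
obs 4: x=0 → posterior Dirichlet(17/4, 5, 14/5)

36/181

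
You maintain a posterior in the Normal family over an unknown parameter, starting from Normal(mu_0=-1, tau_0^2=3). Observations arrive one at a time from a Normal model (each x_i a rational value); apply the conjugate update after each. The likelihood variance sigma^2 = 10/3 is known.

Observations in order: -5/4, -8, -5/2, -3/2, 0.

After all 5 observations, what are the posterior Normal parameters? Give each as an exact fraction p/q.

mu_0=-47/20, tau_0^2=6/11

obs 1: x=-5/4 → posterior Normal(-85/76, 30/19)
obs 2: x=-8 → posterior Normal(-373/112, 15/14)
obs 3: x=-5/2 → posterior Normal(-463/148, 30/37)
obs 4: x=-3/2 → posterior Normal(-517/184, 15/23)
obs 5: x=0 → posterior Normal(-47/20, 6/11)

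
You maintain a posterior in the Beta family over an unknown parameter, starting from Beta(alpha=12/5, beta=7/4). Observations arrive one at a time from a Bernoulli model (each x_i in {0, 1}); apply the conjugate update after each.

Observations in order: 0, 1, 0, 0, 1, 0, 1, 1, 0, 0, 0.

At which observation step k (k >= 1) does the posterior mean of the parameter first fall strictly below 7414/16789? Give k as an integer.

k = 4

obs 1: x=0 → posterior Beta(12/5, 11/4)
obs 2: x=1 → posterior Beta(17/5, 11/4)
obs 3: x=0 → posterior Beta(17/5, 15/4)
obs 4: x=0 → posterior Beta(17/5, 19/4)
obs 5: x=1 → posterior Beta(22/5, 19/4)
obs 6: x=0 → posterior Beta(22/5, 23/4)
obs 7: x=1 → posterior Beta(27/5, 23/4)
obs 8: x=1 → posterior Beta(32/5, 23/4)
obs 9: x=0 → posterior Beta(32/5, 27/4)
obs 10: x=0 → posterior Beta(32/5, 31/4)
obs 11: x=0 → posterior Beta(32/5, 35/4)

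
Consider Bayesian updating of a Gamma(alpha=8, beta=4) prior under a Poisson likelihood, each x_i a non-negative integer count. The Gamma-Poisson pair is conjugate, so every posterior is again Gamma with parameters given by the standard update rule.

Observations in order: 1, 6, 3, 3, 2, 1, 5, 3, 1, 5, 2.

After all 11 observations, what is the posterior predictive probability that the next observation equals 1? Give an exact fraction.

552866616047000607113659498281776905059814453125/2923003274661805836407369665432566039311865085952

obs 1: x=1 → posterior Gamma(9, 5)
obs 2: x=6 → posterior Gamma(15, 6)
obs 3: x=3 → posterior Gamma(18, 7)
obs 4: x=3 → posterior Gamma(21, 8)
obs 5: x=2 → posterior Gamma(23, 9)
obs 6: x=1 → posterior Gamma(24, 10)
obs 7: x=5 → posterior Gamma(29, 11)
obs 8: x=3 → posterior Gamma(32, 12)
obs 9: x=1 → posterior Gamma(33, 13)
obs 10: x=5 → posterior Gamma(38, 14)
obs 11: x=2 → posterior Gamma(40, 15)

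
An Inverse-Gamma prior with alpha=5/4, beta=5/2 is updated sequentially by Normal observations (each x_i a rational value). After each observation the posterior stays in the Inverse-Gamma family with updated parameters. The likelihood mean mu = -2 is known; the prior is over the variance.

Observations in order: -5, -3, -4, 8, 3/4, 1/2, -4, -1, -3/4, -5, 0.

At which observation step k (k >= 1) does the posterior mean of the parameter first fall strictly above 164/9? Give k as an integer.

k = 4

obs 1: x=-5 → posterior Inverse-Gamma(7/4, 7)
obs 2: x=-3 → posterior Inverse-Gamma(9/4, 15/2)
obs 3: x=-4 → posterior Inverse-Gamma(11/4, 19/2)
obs 4: x=8 → posterior Inverse-Gamma(13/4, 119/2)
obs 5: x=3/4 → posterior Inverse-Gamma(15/4, 2025/32)
obs 6: x=1/2 → posterior Inverse-Gamma(17/4, 2125/32)
obs 7: x=-4 → posterior Inverse-Gamma(19/4, 2189/32)
obs 8: x=-1 → posterior Inverse-Gamma(21/4, 2205/32)
obs 9: x=-3/4 → posterior Inverse-Gamma(23/4, 1115/16)
obs 10: x=-5 → posterior Inverse-Gamma(25/4, 1187/16)
obs 11: x=0 → posterior Inverse-Gamma(27/4, 1219/16)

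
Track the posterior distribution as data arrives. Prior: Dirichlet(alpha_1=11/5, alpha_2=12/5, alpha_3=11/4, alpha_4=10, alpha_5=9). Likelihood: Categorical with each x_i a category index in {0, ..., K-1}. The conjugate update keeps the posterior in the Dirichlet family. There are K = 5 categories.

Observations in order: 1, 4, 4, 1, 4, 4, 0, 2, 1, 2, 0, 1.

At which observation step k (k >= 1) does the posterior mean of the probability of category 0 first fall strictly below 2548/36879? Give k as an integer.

obs 1: x=1 → posterior Dirichlet(11/5, 17/5, 11/4, 10, 9)
obs 2: x=4 → posterior Dirichlet(11/5, 17/5, 11/4, 10, 10)
obs 3: x=4 → posterior Dirichlet(11/5, 17/5, 11/4, 10, 11)
obs 4: x=1 → posterior Dirichlet(11/5, 22/5, 11/4, 10, 11)
obs 5: x=4 → posterior Dirichlet(11/5, 22/5, 11/4, 10, 12)
obs 6: x=4 → posterior Dirichlet(11/5, 22/5, 11/4, 10, 13)
obs 7: x=0 → posterior Dirichlet(16/5, 22/5, 11/4, 10, 13)
obs 8: x=2 → posterior Dirichlet(16/5, 22/5, 15/4, 10, 13)
obs 9: x=1 → posterior Dirichlet(16/5, 27/5, 15/4, 10, 13)
obs 10: x=2 → posterior Dirichlet(16/5, 27/5, 19/4, 10, 13)
obs 11: x=0 → posterior Dirichlet(21/5, 27/5, 19/4, 10, 13)
obs 12: x=1 → posterior Dirichlet(21/5, 32/5, 19/4, 10, 13)

k = 6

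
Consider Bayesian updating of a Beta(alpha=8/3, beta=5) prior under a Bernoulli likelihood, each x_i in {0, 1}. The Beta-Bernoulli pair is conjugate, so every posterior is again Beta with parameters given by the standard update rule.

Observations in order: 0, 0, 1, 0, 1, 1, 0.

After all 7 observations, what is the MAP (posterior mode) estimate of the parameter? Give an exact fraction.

7/19

obs 1: x=0 → posterior Beta(8/3, 6)
obs 2: x=0 → posterior Beta(8/3, 7)
obs 3: x=1 → posterior Beta(11/3, 7)
obs 4: x=0 → posterior Beta(11/3, 8)
obs 5: x=1 → posterior Beta(14/3, 8)
obs 6: x=1 → posterior Beta(17/3, 8)
obs 7: x=0 → posterior Beta(17/3, 9)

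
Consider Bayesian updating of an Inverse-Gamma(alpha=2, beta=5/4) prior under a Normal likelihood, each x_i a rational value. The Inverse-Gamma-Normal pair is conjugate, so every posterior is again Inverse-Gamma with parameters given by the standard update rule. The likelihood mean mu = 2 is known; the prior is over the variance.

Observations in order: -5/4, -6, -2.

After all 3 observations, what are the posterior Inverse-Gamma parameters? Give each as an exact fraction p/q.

alpha=7/2, beta=1489/32

obs 1: x=-5/4 → posterior Inverse-Gamma(5/2, 209/32)
obs 2: x=-6 → posterior Inverse-Gamma(3, 1233/32)
obs 3: x=-2 → posterior Inverse-Gamma(7/2, 1489/32)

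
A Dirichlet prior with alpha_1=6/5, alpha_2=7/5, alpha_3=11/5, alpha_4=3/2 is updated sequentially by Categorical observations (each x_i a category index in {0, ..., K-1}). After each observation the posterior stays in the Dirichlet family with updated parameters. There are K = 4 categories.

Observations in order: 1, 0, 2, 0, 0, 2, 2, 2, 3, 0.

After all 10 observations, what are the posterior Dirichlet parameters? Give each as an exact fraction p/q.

alpha_1=26/5, alpha_2=12/5, alpha_3=31/5, alpha_4=5/2

obs 1: x=1 → posterior Dirichlet(6/5, 12/5, 11/5, 3/2)
obs 2: x=0 → posterior Dirichlet(11/5, 12/5, 11/5, 3/2)
obs 3: x=2 → posterior Dirichlet(11/5, 12/5, 16/5, 3/2)
obs 4: x=0 → posterior Dirichlet(16/5, 12/5, 16/5, 3/2)
obs 5: x=0 → posterior Dirichlet(21/5, 12/5, 16/5, 3/2)
obs 6: x=2 → posterior Dirichlet(21/5, 12/5, 21/5, 3/2)
obs 7: x=2 → posterior Dirichlet(21/5, 12/5, 26/5, 3/2)
obs 8: x=2 → posterior Dirichlet(21/5, 12/5, 31/5, 3/2)
obs 9: x=3 → posterior Dirichlet(21/5, 12/5, 31/5, 5/2)
obs 10: x=0 → posterior Dirichlet(26/5, 12/5, 31/5, 5/2)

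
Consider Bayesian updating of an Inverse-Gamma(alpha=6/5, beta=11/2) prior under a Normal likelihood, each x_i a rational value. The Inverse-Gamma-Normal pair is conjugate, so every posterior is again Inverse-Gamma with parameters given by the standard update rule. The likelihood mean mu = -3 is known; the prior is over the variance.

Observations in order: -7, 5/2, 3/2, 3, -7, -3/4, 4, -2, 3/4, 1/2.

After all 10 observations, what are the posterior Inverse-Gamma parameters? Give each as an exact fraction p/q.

obs 1: x=-7 → posterior Inverse-Gamma(17/10, 27/2)
obs 2: x=5/2 → posterior Inverse-Gamma(11/5, 229/8)
obs 3: x=3/2 → posterior Inverse-Gamma(27/10, 155/4)
obs 4: x=3 → posterior Inverse-Gamma(16/5, 227/4)
obs 5: x=-7 → posterior Inverse-Gamma(37/10, 259/4)
obs 6: x=-3/4 → posterior Inverse-Gamma(21/5, 2153/32)
obs 7: x=4 → posterior Inverse-Gamma(47/10, 2937/32)
obs 8: x=-2 → posterior Inverse-Gamma(26/5, 2953/32)
obs 9: x=3/4 → posterior Inverse-Gamma(57/10, 1589/16)
obs 10: x=1/2 → posterior Inverse-Gamma(31/5, 1687/16)

alpha=31/5, beta=1687/16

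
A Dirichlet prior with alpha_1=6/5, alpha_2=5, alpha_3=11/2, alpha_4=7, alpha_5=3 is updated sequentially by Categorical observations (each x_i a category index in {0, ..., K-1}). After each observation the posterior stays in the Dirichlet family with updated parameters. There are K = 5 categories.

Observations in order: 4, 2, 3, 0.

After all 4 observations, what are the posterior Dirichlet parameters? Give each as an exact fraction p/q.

alpha_1=11/5, alpha_2=5, alpha_3=13/2, alpha_4=8, alpha_5=4

obs 1: x=4 → posterior Dirichlet(6/5, 5, 11/2, 7, 4)
obs 2: x=2 → posterior Dirichlet(6/5, 5, 13/2, 7, 4)
obs 3: x=3 → posterior Dirichlet(6/5, 5, 13/2, 8, 4)
obs 4: x=0 → posterior Dirichlet(11/5, 5, 13/2, 8, 4)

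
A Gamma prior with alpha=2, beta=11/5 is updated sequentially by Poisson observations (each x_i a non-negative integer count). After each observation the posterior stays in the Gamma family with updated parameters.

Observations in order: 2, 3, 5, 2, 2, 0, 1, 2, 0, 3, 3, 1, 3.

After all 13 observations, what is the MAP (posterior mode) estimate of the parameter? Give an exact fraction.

35/19

obs 1: x=2 → posterior Gamma(4, 16/5)
obs 2: x=3 → posterior Gamma(7, 21/5)
obs 3: x=5 → posterior Gamma(12, 26/5)
obs 4: x=2 → posterior Gamma(14, 31/5)
obs 5: x=2 → posterior Gamma(16, 36/5)
obs 6: x=0 → posterior Gamma(16, 41/5)
obs 7: x=1 → posterior Gamma(17, 46/5)
obs 8: x=2 → posterior Gamma(19, 51/5)
obs 9: x=0 → posterior Gamma(19, 56/5)
obs 10: x=3 → posterior Gamma(22, 61/5)
obs 11: x=3 → posterior Gamma(25, 66/5)
obs 12: x=1 → posterior Gamma(26, 71/5)
obs 13: x=3 → posterior Gamma(29, 76/5)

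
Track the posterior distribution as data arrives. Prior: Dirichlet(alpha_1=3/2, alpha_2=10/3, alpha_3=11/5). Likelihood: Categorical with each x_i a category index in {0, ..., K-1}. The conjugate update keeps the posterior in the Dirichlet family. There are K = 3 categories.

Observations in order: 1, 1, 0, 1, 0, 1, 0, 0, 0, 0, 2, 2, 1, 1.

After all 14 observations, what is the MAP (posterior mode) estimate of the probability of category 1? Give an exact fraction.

250/541

obs 1: x=1 → posterior Dirichlet(3/2, 13/3, 11/5)
obs 2: x=1 → posterior Dirichlet(3/2, 16/3, 11/5)
obs 3: x=0 → posterior Dirichlet(5/2, 16/3, 11/5)
obs 4: x=1 → posterior Dirichlet(5/2, 19/3, 11/5)
obs 5: x=0 → posterior Dirichlet(7/2, 19/3, 11/5)
obs 6: x=1 → posterior Dirichlet(7/2, 22/3, 11/5)
obs 7: x=0 → posterior Dirichlet(9/2, 22/3, 11/5)
obs 8: x=0 → posterior Dirichlet(11/2, 22/3, 11/5)
obs 9: x=0 → posterior Dirichlet(13/2, 22/3, 11/5)
obs 10: x=0 → posterior Dirichlet(15/2, 22/3, 11/5)
obs 11: x=2 → posterior Dirichlet(15/2, 22/3, 16/5)
obs 12: x=2 → posterior Dirichlet(15/2, 22/3, 21/5)
obs 13: x=1 → posterior Dirichlet(15/2, 25/3, 21/5)
obs 14: x=1 → posterior Dirichlet(15/2, 28/3, 21/5)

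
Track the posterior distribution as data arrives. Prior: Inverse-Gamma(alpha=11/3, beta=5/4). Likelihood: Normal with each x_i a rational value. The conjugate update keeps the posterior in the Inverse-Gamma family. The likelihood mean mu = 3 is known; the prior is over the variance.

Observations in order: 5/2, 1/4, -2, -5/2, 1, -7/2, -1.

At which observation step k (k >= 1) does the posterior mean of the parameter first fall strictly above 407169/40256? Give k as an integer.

k = 7

obs 1: x=5/2 → posterior Inverse-Gamma(25/6, 11/8)
obs 2: x=1/4 → posterior Inverse-Gamma(14/3, 165/32)
obs 3: x=-2 → posterior Inverse-Gamma(31/6, 565/32)
obs 4: x=-5/2 → posterior Inverse-Gamma(17/3, 1049/32)
obs 5: x=1 → posterior Inverse-Gamma(37/6, 1113/32)
obs 6: x=-7/2 → posterior Inverse-Gamma(20/3, 1789/32)
obs 7: x=-1 → posterior Inverse-Gamma(43/6, 2045/32)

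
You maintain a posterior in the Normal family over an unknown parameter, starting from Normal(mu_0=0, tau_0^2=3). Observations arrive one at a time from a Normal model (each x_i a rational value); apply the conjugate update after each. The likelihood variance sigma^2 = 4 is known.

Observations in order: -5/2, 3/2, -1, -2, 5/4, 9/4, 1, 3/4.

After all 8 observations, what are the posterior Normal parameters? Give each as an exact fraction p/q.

obs 1: x=-5/2 → posterior Normal(-15/14, 12/7)
obs 2: x=3/2 → posterior Normal(-3/10, 6/5)
obs 3: x=-1 → posterior Normal(-6/13, 12/13)
obs 4: x=-2 → posterior Normal(-3/4, 3/4)
obs 5: x=5/4 → posterior Normal(-33/76, 12/19)
obs 6: x=9/4 → posterior Normal(-3/44, 6/11)
obs 7: x=1 → posterior Normal(3/50, 12/25)
obs 8: x=3/4 → posterior Normal(15/112, 3/7)

mu_0=15/112, tau_0^2=3/7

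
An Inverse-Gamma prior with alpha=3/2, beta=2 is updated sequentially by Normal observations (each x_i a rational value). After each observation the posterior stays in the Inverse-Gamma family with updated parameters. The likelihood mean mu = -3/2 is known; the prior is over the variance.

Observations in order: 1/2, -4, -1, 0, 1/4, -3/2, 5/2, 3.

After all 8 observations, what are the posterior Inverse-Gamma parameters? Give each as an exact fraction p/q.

obs 1: x=1/2 → posterior Inverse-Gamma(2, 4)
obs 2: x=-4 → posterior Inverse-Gamma(5/2, 57/8)
obs 3: x=-1 → posterior Inverse-Gamma(3, 29/4)
obs 4: x=0 → posterior Inverse-Gamma(7/2, 67/8)
obs 5: x=1/4 → posterior Inverse-Gamma(4, 317/32)
obs 6: x=-3/2 → posterior Inverse-Gamma(9/2, 317/32)
obs 7: x=5/2 → posterior Inverse-Gamma(5, 573/32)
obs 8: x=3 → posterior Inverse-Gamma(11/2, 897/32)

alpha=11/2, beta=897/32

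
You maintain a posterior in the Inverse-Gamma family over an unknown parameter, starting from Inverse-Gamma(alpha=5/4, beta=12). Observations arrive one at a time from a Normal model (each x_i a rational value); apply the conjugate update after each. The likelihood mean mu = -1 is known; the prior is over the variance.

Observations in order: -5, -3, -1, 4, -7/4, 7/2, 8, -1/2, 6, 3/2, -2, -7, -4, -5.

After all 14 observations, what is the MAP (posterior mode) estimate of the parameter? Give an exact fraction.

obs 1: x=-5 → posterior Inverse-Gamma(7/4, 20)
obs 2: x=-3 → posterior Inverse-Gamma(9/4, 22)
obs 3: x=-1 → posterior Inverse-Gamma(11/4, 22)
obs 4: x=4 → posterior Inverse-Gamma(13/4, 69/2)
obs 5: x=-7/4 → posterior Inverse-Gamma(15/4, 1113/32)
obs 6: x=7/2 → posterior Inverse-Gamma(17/4, 1437/32)
obs 7: x=8 → posterior Inverse-Gamma(19/4, 2733/32)
obs 8: x=-1/2 → posterior Inverse-Gamma(21/4, 2737/32)
obs 9: x=6 → posterior Inverse-Gamma(23/4, 3521/32)
obs 10: x=3/2 → posterior Inverse-Gamma(25/4, 3621/32)
obs 11: x=-2 → posterior Inverse-Gamma(27/4, 3637/32)
obs 12: x=-7 → posterior Inverse-Gamma(29/4, 4213/32)
obs 13: x=-4 → posterior Inverse-Gamma(31/4, 4357/32)
obs 14: x=-5 → posterior Inverse-Gamma(33/4, 4613/32)

4613/296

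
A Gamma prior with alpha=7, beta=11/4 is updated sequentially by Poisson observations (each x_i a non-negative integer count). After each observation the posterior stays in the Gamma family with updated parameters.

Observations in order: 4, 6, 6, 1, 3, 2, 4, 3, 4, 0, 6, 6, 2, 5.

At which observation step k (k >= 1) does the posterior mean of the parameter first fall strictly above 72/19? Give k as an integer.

obs 1: x=4 → posterior Gamma(11, 15/4)
obs 2: x=6 → posterior Gamma(17, 19/4)
obs 3: x=6 → posterior Gamma(23, 23/4)
obs 4: x=1 → posterior Gamma(24, 27/4)
obs 5: x=3 → posterior Gamma(27, 31/4)
obs 6: x=2 → posterior Gamma(29, 35/4)
obs 7: x=4 → posterior Gamma(33, 39/4)
obs 8: x=3 → posterior Gamma(36, 43/4)
obs 9: x=4 → posterior Gamma(40, 47/4)
obs 10: x=0 → posterior Gamma(40, 51/4)
obs 11: x=6 → posterior Gamma(46, 55/4)
obs 12: x=6 → posterior Gamma(52, 59/4)
obs 13: x=2 → posterior Gamma(54, 63/4)
obs 14: x=5 → posterior Gamma(59, 67/4)

k = 3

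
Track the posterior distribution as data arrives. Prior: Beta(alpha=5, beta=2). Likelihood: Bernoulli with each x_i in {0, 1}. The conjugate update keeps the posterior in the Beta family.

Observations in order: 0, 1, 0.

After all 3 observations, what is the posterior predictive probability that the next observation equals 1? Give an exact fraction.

3/5

obs 1: x=0 → posterior Beta(5, 3)
obs 2: x=1 → posterior Beta(6, 3)
obs 3: x=0 → posterior Beta(6, 4)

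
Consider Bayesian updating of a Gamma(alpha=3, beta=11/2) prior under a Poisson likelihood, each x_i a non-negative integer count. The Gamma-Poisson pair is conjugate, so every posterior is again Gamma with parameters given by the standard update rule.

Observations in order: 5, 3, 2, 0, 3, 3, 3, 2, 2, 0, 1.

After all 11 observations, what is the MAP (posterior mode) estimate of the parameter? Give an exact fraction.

52/33

obs 1: x=5 → posterior Gamma(8, 13/2)
obs 2: x=3 → posterior Gamma(11, 15/2)
obs 3: x=2 → posterior Gamma(13, 17/2)
obs 4: x=0 → posterior Gamma(13, 19/2)
obs 5: x=3 → posterior Gamma(16, 21/2)
obs 6: x=3 → posterior Gamma(19, 23/2)
obs 7: x=3 → posterior Gamma(22, 25/2)
obs 8: x=2 → posterior Gamma(24, 27/2)
obs 9: x=2 → posterior Gamma(26, 29/2)
obs 10: x=0 → posterior Gamma(26, 31/2)
obs 11: x=1 → posterior Gamma(27, 33/2)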